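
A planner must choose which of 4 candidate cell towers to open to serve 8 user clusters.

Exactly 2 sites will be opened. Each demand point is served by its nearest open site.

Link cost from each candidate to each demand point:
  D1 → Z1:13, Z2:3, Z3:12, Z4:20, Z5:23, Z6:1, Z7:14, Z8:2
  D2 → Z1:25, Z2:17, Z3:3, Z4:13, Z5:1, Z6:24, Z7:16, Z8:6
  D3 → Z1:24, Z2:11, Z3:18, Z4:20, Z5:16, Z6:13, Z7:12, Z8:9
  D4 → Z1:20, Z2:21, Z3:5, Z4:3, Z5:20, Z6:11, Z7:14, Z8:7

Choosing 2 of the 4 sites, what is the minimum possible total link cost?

50

Open {D1, D2}.
  Z1→D1 13, Z2→D1 3, Z3→D2 3, Z4→D2 13, Z5→D2 1, Z6→D1 1, Z7→D1 14, Z8→D1 2  ⇒ total 50.
Compare {D1, D4}: total 61.
Compare {D2, D4}: total 75.
No size-2 selection does better; minimum is 50.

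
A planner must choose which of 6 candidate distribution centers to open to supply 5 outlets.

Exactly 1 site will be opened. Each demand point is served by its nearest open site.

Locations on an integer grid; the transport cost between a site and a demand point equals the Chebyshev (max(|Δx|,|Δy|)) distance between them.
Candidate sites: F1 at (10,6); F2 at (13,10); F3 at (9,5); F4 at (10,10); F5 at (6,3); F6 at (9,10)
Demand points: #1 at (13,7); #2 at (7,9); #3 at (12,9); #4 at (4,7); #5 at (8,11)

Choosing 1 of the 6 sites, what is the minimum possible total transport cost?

Open {F6}.
  #1→F6 4, #2→F6 2, #3→F6 3, #4→F6 5, #5→F6 1  ⇒ total 15.
Compare {F4}: total 16.
Compare {F1}: total 20.
No size-1 selection does better; minimum is 15.

15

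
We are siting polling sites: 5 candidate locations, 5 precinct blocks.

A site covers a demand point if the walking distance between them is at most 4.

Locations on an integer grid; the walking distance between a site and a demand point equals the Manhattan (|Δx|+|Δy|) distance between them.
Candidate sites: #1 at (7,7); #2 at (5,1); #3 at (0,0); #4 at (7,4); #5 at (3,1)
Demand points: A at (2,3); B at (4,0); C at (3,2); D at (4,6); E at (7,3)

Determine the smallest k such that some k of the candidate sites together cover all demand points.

Coverage sets (demand points within 4 of each site):
  #1: {D, E}
  #2: {B, C, E}
  #3: {B}
  #4: {E}
  #5: {A, B, C}
No single site covers all 5 demand points.
But {#1, #5} covers everything, so the minimum is 2.

2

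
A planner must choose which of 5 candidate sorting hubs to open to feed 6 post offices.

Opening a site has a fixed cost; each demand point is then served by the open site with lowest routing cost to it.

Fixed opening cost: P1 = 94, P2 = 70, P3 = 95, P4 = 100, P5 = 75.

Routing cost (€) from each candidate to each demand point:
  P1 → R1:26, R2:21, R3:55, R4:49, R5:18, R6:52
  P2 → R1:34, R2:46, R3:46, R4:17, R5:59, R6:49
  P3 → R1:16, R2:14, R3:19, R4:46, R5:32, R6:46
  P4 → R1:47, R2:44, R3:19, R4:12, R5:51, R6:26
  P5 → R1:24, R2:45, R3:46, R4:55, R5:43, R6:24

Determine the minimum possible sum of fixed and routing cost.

Open {P3}: assign each demand point to its cheapest open site.
  R1→P3 16, R2→P3 14, R3→P3 19, R4→P3 46, R5→P3 32, R6→P3 46
  routing cost 173, fixed 95 → total 268.
Compare {P4}: routing cost 199 + fixed 100 = 299.
Compare {P2, P3}: routing cost 144 + fixed 165 = 309.
Compare {P5}: routing cost 237 + fixed 75 = 312.
All other subsets cost ≥ 299. Minimum total cost: 268.

268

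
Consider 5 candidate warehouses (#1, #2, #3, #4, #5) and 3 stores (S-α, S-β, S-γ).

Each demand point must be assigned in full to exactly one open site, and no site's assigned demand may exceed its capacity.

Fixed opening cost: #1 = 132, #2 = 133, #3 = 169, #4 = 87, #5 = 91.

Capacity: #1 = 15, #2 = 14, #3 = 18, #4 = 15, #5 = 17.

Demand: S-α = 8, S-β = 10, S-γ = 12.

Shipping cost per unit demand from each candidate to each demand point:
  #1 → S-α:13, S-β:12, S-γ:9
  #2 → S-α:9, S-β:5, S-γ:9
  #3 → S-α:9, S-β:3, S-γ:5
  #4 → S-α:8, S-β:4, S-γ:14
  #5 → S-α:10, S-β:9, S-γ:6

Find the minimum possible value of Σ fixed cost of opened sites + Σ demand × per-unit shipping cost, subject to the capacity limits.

Open {#3, #5}; cheapest assignment that respects the capacities:
  #3 (cap 18, load 18): S-α, S-β — cost 8×9 + 10×3 = 102
  #5 (cap 17, load 12): S-γ — cost 12×6 = 72
  Shipping 174, fixed 260 → total 434.
  Any other capacity-feasible assignment to {#3, #5} ships for at least 174.
Compare {#2, #4, #5}: its best feasible assignment gives total 495.
Compare {#1, #3}: its best feasible assignment gives total 511.
Every other set of open sites that can feasibly serve all demand totals ≥ 495 even under its best assignment. Minimum: 434.

434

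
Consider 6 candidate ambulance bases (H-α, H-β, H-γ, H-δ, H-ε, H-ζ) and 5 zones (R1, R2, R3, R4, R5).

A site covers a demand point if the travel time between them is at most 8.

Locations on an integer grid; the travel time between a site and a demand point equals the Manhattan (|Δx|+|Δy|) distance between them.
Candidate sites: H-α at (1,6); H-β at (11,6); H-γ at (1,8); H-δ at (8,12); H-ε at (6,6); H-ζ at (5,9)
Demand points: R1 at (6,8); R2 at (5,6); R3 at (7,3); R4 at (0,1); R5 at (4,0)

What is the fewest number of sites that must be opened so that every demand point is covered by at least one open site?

2

Coverage sets (demand points within 8 of each site):
  H-α: {R1, R2, R4}
  H-β: {R1, R2, R3}
  H-γ: {R1, R2, R4}
  H-δ: {R1}
  H-ε: {R1, R2, R3, R5}
  H-ζ: {R1, R2, R3}
No single site covers all 5 demand points.
But {H-α, H-ε} covers everything, so the minimum is 2.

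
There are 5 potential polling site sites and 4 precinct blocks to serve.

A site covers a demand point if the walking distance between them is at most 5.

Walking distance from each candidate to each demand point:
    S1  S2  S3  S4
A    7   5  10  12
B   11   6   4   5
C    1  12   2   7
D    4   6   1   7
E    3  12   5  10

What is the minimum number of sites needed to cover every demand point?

3

Coverage sets (demand points within 5 of each site):
  A: {S2}
  B: {S3, S4}
  C: {S1, S3}
  D: {S1, S3}
  E: {S1, S3}
No 2 sites suffice: every size-2 union leaves at least one demand point uncovered.
But {A, B, C} covers everything, so the minimum is 3.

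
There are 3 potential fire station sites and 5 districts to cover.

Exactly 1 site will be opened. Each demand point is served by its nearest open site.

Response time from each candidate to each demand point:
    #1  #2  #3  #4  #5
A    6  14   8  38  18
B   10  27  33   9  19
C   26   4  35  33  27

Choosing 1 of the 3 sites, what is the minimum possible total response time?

84

Open {A}.
  #1→A 6, #2→A 14, #3→A 8, #4→A 38, #5→A 18  ⇒ total 84.
Compare {B}: total 98.
Compare {C}: total 125.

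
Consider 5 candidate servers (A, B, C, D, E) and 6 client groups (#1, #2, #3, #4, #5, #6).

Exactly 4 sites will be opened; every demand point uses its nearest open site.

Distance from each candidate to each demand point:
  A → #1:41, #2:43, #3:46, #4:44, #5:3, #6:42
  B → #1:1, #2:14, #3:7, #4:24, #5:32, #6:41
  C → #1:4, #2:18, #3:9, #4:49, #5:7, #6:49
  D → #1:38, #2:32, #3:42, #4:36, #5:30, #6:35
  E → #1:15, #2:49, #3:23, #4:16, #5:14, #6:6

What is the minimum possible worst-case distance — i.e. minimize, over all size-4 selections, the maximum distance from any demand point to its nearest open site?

16

Open {A, B, C, E}.
  Farthest demand point is #4 at distance 16 (to E); all others are ≤ 16.
With {A, B, D, E} the worst case is 16.
With {B, C, D, E} the worst case is 16.
No size-4 selection achieves below 16.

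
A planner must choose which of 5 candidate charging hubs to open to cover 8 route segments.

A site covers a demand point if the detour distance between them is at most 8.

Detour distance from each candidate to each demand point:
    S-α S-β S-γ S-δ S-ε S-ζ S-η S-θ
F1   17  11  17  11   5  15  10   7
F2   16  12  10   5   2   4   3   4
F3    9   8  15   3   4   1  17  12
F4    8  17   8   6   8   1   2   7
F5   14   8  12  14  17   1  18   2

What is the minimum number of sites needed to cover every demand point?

2

Coverage sets (demand points within 8 of each site):
  F1: {S-ε, S-θ}
  F2: {S-δ, S-ε, S-ζ, S-η, S-θ}
  F3: {S-β, S-δ, S-ε, S-ζ}
  F4: {S-α, S-γ, S-δ, S-ε, S-ζ, S-η, S-θ}
  F5: {S-β, S-ζ, S-θ}
No single site covers all 8 demand points.
But {F3, F4} covers everything, so the minimum is 2.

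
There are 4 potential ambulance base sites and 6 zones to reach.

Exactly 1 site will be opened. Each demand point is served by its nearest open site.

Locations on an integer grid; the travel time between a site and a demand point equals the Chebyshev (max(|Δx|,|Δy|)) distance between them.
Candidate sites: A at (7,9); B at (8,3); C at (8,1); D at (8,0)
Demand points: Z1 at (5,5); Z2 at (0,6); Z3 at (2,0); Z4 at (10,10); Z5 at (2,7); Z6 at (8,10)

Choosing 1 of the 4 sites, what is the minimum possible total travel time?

Open {A}.
  Z1→A 4, Z2→A 7, Z3→A 9, Z4→A 3, Z5→A 5, Z6→A 1  ⇒ total 29.
Compare {B}: total 37.
Compare {C}: total 42.
No size-1 selection does better; minimum is 29.

29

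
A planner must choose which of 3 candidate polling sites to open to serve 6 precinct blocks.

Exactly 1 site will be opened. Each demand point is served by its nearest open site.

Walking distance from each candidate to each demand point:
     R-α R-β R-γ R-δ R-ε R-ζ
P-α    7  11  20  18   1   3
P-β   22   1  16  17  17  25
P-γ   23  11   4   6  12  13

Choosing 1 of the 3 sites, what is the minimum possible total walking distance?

60

Open {P-α}.
  R-α→P-α 7, R-β→P-α 11, R-γ→P-α 20, R-δ→P-α 18, R-ε→P-α 1, R-ζ→P-α 3  ⇒ total 60.
Compare {P-γ}: total 69.
Compare {P-β}: total 98.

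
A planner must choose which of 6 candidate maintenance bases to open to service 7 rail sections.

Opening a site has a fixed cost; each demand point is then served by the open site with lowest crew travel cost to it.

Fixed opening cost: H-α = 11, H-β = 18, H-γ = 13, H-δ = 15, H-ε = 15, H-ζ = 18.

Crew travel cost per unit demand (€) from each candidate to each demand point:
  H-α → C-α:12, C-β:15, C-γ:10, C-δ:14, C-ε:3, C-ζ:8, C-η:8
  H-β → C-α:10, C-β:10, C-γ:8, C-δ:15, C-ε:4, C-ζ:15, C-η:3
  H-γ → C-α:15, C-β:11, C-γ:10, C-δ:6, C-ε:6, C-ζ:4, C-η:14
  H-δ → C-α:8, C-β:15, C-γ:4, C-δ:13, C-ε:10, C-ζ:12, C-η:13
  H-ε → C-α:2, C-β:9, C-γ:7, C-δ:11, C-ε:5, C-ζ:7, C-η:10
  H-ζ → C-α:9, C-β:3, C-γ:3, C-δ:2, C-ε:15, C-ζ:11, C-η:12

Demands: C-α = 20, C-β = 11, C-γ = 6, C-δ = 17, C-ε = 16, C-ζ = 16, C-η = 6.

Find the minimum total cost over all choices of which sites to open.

330

Open {H-α, H-β, H-γ, H-ε, H-ζ}: assign each demand point to its cheapest open site.
  C-α→H-ε 20×2=40, C-β→H-ζ 11×3=33, C-γ→H-ζ 6×3=18, C-δ→H-ζ 17×2=34, C-ε→H-α 16×3=48, C-ζ→H-γ 16×4=64, C-η→H-β 6×3=18
  crew travel cost 255, fixed 75 → total 330.
Compare {H-β, H-γ, H-ε, H-ζ}: crew travel cost 271 + fixed 64 = 335.
Compare {H-α, H-γ, H-ε, H-ζ}: crew travel cost 285 + fixed 57 = 342.
Compare {H-α, H-β, H-γ, H-δ, H-ε, H-ζ}: crew travel cost 255 + fixed 90 = 345.
All other subsets cost ≥ 335. Minimum total cost: 330.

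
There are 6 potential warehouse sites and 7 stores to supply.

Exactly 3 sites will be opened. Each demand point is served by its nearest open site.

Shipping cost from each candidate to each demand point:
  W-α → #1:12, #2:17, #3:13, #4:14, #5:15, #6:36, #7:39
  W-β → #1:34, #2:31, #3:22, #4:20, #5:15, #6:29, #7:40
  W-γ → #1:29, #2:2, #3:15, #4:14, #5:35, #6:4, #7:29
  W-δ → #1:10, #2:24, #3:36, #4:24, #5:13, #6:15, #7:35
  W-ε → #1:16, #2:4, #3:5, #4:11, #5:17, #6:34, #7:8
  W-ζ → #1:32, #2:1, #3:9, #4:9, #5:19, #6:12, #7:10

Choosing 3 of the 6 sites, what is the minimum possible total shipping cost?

53

Open {W-γ, W-δ, W-ε}.
  #1→W-δ 10, #2→W-γ 2, #3→W-ε 5, #4→W-ε 11, #5→W-δ 13, #6→W-γ 4, #7→W-ε 8  ⇒ total 53.
Compare {W-γ, W-δ, W-ζ}: total 56.
Compare {W-α, W-γ, W-ε}: total 57.
No size-3 selection does better; minimum is 53.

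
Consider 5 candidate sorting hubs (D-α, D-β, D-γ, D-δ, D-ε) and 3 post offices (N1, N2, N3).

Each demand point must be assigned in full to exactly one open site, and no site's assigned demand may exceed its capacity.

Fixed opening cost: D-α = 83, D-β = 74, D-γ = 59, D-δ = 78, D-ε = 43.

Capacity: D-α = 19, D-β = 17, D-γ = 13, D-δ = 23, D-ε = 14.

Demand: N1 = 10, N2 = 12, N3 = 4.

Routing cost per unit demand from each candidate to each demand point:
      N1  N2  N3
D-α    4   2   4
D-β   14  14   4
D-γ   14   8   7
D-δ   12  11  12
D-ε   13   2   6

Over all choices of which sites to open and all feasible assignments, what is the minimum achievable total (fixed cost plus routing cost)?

Open {D-α, D-ε}; cheapest assignment that respects the capacities:
  D-α (cap 19, load 14): N1, N3 — cost 10×4 + 4×4 = 56
  D-ε (cap 14, load 12): N2 — cost 12×2 = 24
  Shipping 80, fixed 126 → total 206.
  Any other capacity-feasible assignment to {D-α, D-ε} ships for at least 80.
Compare {D-α, D-γ, D-ε}: its best feasible assignment gives total 265.
Compare {D-α, D-β, D-ε}: its best feasible assignment gives total 280.
Every other set of open sites that can feasibly serve all demand totals ≥ 265 even under its best assignment. Minimum: 206.

206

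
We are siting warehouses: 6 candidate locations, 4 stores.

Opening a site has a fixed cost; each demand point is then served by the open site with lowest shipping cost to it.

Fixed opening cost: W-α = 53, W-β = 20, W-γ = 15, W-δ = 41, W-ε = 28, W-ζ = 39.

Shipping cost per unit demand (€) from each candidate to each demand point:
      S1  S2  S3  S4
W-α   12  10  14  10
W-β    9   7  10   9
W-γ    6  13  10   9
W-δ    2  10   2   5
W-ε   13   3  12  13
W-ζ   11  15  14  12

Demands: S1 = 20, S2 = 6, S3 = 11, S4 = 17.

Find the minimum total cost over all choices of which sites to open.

Open {W-δ, W-ε}: assign each demand point to its cheapest open site.
  S1→W-δ 20×2=40, S2→W-ε 6×3=18, S3→W-δ 11×2=22, S4→W-δ 17×5=85
  shipping cost 165, fixed 69 → total 234.
Compare {W-δ}: shipping cost 207 + fixed 41 = 248.
Compare {W-γ, W-δ, W-ε}: shipping cost 165 + fixed 84 = 249.
Compare {W-β, W-δ}: shipping cost 189 + fixed 61 = 250.
All other subsets cost ≥ 248. Minimum total cost: 234.

234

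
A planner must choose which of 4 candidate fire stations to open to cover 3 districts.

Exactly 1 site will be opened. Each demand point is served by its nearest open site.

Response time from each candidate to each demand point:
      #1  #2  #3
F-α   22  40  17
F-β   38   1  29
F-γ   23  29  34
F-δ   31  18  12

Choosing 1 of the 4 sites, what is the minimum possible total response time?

61

Open {F-δ}.
  #1→F-δ 31, #2→F-δ 18, #3→F-δ 12  ⇒ total 61.
Compare {F-β}: total 68.
Compare {F-α}: total 79.
No size-1 selection does better; minimum is 61.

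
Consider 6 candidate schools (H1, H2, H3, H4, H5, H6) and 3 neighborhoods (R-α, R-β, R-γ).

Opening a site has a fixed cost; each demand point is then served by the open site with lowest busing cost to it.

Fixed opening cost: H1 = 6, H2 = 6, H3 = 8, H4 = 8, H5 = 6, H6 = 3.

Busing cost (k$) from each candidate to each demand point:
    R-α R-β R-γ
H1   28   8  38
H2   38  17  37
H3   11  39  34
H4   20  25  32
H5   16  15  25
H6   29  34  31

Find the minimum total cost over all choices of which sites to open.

Open {H1, H5}: assign each demand point to its cheapest open site.
  R-α→H5 16, R-β→H1 8, R-γ→H5 25
  busing cost 49, fixed 12 → total 61.
Compare {H5}: busing cost 56 + fixed 6 = 62.
Compare {H1, H3, H5}: busing cost 44 + fixed 20 = 64.
Compare {H1, H5, H6}: busing cost 49 + fixed 15 = 64.
All other subsets cost ≥ 62. Minimum total cost: 61.

61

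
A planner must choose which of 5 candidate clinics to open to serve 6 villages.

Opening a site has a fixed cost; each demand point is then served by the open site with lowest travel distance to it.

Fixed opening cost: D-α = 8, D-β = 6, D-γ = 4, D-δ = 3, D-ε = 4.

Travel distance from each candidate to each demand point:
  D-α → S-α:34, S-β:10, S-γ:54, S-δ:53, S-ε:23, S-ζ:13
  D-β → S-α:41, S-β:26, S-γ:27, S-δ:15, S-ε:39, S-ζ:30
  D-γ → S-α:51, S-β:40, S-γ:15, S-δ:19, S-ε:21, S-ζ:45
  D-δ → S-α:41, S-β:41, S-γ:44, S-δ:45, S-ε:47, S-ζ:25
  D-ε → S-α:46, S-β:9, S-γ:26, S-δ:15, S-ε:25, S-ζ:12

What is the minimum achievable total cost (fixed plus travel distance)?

Open {D-α, D-γ, D-ε}: assign each demand point to its cheapest open site.
  S-α→D-α 34, S-β→D-ε 9, S-γ→D-γ 15, S-δ→D-ε 15, S-ε→D-γ 21, S-ζ→D-ε 12
  travel distance 106, fixed 16 → total 122.
Compare {D-α, D-γ}: travel distance 112 + fixed 12 = 124.
Compare {D-γ, D-δ, D-ε}: travel distance 113 + fixed 11 = 124.
Compare {D-α, D-γ, D-δ, D-ε}: travel distance 106 + fixed 19 = 125.
All other subsets cost ≥ 124. Minimum total cost: 122.

122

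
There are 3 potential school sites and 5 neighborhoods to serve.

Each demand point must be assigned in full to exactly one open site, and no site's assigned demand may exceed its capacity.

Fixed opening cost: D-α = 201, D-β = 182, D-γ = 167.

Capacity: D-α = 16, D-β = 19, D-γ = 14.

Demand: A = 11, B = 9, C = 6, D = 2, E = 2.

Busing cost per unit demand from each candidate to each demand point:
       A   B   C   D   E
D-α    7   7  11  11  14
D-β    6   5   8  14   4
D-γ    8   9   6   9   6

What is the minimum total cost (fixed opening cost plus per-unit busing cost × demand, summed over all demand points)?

Open {D-β, D-γ}; cheapest assignment that respects the capacities:
  D-β (cap 19, load 17): B, C, E — cost 9×5 + 6×8 + 2×4 = 101
  D-γ (cap 14, load 13): A, D — cost 11×8 + 2×9 = 106
  Shipping 207, fixed 349 → total 556.
  Any other capacity-feasible assignment to {D-β, D-γ} ships for at least 207.
Compare {D-α, D-β}: its best feasible assignment gives total 583.
Compare {D-α, D-β, D-γ}: its best feasible assignment gives total 734.
Every other set of open sites that can feasibly serve all demand totals ≥ 583 even under its best assignment. Minimum: 556.

556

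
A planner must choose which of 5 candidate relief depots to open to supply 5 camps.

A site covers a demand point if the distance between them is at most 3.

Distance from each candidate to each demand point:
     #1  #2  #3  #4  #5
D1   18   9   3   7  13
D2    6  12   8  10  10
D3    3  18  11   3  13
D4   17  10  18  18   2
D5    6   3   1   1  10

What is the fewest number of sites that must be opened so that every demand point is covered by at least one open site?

3

Coverage sets (demand points within 3 of each site):
  D1: {#3}
  D2: {}
  D3: {#1, #4}
  D4: {#5}
  D5: {#2, #3, #4}
No 2 sites suffice: every size-2 union leaves at least one demand point uncovered.
But {D3, D4, D5} covers everything, so the minimum is 3.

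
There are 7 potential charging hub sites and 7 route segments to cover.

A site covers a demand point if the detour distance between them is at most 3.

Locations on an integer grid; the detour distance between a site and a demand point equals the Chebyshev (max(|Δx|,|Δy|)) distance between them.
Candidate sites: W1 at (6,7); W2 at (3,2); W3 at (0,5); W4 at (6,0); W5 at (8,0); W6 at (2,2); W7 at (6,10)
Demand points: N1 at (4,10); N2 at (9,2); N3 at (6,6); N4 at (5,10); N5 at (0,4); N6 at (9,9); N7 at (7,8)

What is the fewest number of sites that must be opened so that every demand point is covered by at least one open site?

3

Coverage sets (demand points within 3 of each site):
  W1: {N1, N3, N4, N6, N7}
  W2: {N5}
  W3: {N5}
  W4: {N2}
  W5: {N2}
  W6: {N5}
  W7: {N1, N4, N6, N7}
No 2 sites suffice: every size-2 union leaves at least one demand point uncovered.
But {W1, W2, W4} covers everything, so the minimum is 3.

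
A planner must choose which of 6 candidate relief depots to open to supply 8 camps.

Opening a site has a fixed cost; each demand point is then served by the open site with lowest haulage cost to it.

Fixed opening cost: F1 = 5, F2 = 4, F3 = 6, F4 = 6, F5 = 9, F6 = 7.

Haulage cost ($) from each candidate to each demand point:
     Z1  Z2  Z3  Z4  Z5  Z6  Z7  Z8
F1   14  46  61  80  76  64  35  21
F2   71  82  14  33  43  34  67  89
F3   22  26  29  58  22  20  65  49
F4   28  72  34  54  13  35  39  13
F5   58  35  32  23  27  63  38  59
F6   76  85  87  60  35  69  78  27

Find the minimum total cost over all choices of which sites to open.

188

Open {F1, F2, F3, F4, F5}: assign each demand point to its cheapest open site.
  Z1→F1 14, Z2→F3 26, Z3→F2 14, Z4→F5 23, Z5→F4 13, Z6→F3 20, Z7→F1 35, Z8→F4 13
  haulage cost 158, fixed 30 → total 188.
Compare {F1, F2, F3, F4}: haulage cost 168 + fixed 21 = 189.
Compare {F2, F3, F4, F5}: haulage cost 169 + fixed 25 = 194.
Compare {F1, F2, F3, F4, F5, F6}: haulage cost 158 + fixed 37 = 195.
All other subsets cost ≥ 189. Minimum total cost: 188.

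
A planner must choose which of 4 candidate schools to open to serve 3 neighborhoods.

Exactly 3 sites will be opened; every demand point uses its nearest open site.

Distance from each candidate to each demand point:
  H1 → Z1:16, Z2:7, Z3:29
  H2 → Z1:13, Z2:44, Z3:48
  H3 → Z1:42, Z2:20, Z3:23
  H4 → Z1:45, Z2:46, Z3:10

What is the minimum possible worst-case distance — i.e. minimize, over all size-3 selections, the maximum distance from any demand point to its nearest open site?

Open {H1, H2, H4}.
  Farthest demand point is Z1 at distance 13 (to H2); all others are ≤ 13.
With {H1, H3, H4} the worst case is 16.
With {H2, H3, H4} the worst case is 20.
No size-3 selection achieves below 13.

13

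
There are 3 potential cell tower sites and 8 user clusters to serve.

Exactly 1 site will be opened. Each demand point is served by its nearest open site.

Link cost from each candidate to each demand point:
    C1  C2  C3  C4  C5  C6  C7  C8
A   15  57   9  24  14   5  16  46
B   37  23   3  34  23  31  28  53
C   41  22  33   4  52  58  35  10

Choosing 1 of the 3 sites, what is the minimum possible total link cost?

186

Open {A}.
  C1→A 15, C2→A 57, C3→A 9, C4→A 24, C5→A 14, C6→A 5, C7→A 16, C8→A 46  ⇒ total 186.
Compare {B}: total 232.
Compare {C}: total 255.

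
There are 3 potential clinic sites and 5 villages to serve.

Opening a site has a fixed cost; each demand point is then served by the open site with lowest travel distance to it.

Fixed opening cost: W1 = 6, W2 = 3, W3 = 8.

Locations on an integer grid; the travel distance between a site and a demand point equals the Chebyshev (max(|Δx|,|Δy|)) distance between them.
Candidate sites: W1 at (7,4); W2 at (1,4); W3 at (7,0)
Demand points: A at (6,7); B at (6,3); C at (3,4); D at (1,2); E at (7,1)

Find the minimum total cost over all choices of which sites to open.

Open {W1, W2}: assign each demand point to its cheapest open site.
  A→W1 3, B→W1 1, C→W2 2, D→W2 2, E→W1 3
  travel distance 11, fixed 9 → total 20.
Compare {W1}: travel distance 17 + fixed 6 = 23.
Compare {W2}: travel distance 20 + fixed 3 = 23.
Compare {W2, W3}: travel distance 13 + fixed 11 = 24.
All other subsets cost ≥ 23. Minimum total cost: 20.

20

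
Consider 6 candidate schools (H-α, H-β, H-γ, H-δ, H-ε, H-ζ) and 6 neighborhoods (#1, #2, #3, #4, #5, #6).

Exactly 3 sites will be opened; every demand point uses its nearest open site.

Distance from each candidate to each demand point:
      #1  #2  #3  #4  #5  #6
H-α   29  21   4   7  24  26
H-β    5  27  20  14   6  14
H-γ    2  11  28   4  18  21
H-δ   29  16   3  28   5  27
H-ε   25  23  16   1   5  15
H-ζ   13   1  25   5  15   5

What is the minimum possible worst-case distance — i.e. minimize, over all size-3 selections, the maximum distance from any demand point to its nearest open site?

5

Open {H-β, H-δ, H-ζ}.
  Farthest demand point is #1 at distance 5 (to H-β); all others are ≤ 5.
With {H-γ, H-δ, H-ζ} the worst case is 5.
With {H-α, H-β, H-ζ} the worst case is 6.
No size-3 selection achieves below 5.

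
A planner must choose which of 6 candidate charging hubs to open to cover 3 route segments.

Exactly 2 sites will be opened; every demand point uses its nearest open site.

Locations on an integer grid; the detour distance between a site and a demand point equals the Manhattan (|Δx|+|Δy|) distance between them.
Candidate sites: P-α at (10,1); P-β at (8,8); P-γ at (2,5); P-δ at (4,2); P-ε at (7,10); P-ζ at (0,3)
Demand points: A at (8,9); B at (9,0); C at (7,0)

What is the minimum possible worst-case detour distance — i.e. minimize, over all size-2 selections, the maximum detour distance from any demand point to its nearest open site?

Open {P-α, P-β}.
  Farthest demand point is C at detour distance 4 (to P-α); all others are ≤ 4.
With {P-α, P-ε} the worst case is 4.
With {P-β, P-δ} the worst case is 7.
No size-2 selection achieves below 4.

4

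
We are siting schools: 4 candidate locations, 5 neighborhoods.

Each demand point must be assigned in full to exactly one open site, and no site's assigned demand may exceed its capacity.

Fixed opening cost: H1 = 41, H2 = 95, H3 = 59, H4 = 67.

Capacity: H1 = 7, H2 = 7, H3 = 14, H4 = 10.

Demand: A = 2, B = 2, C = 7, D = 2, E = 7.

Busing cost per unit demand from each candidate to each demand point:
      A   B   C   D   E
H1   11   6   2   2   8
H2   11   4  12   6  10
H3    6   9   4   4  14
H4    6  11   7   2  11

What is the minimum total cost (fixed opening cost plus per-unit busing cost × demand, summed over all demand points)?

222

Open {H1, H3}; cheapest assignment that respects the capacities:
  H1 (cap 7, load 7): E — cost 7×8 = 56
  H3 (cap 14, load 13): A, B, C, D — cost 2×6 + 2×9 + 7×4 + 2×4 = 66
  Shipping 122, fixed 100 → total 222.
  Any other capacity-feasible assignment to {H1, H3} ships for at least 122.
Compare {H3, H4}: its best feasible assignment gives total 265.
Compare {H1, H3, H4}: its best feasible assignment gives total 285.
Every other set of open sites that can feasibly serve all demand totals ≥ 265 even under its best assignment. Minimum: 222.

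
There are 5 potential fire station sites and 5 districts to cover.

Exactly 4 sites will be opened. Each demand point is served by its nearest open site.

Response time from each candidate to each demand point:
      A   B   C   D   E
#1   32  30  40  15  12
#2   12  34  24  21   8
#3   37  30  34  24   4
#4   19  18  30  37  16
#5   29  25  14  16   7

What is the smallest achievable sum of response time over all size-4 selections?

64

Open {#2, #3, #4, #5}.
  A→#2 12, B→#4 18, C→#5 14, D→#5 16, E→#3 4  ⇒ total 64.
Compare {#1, #2, #4, #5}: total 66.
Compare {#1, #2, #3, #5}: total 70.
No size-4 selection does better; minimum is 64.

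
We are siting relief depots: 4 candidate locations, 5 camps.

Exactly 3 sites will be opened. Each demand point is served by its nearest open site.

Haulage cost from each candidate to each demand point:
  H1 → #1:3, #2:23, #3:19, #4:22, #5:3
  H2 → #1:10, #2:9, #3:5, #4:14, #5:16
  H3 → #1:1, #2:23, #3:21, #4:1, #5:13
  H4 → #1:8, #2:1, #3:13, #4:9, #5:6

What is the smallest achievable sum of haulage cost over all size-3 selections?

Open {H2, H3, H4}.
  #1→H3 1, #2→H4 1, #3→H2 5, #4→H3 1, #5→H4 6  ⇒ total 14.
Compare {H1, H2, H3}: total 19.
Compare {H1, H3, H4}: total 19.
No size-3 selection does better; minimum is 14.

14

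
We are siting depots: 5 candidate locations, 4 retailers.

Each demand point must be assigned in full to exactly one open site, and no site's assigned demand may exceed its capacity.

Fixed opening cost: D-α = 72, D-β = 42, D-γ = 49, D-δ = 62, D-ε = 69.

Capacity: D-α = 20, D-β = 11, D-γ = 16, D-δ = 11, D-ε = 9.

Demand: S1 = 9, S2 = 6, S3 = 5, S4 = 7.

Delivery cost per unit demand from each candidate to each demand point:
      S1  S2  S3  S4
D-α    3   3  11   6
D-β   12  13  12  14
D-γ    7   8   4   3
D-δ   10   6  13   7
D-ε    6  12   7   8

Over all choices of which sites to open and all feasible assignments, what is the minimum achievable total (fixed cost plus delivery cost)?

207

Open {D-α, D-γ}; cheapest assignment that respects the capacities:
  D-α (cap 20, load 15): S1, S2 — cost 9×3 + 6×3 = 45
  D-γ (cap 16, load 12): S3, S4 — cost 5×4 + 7×3 = 41
  Shipping 86, fixed 121 → total 207.
  Any other capacity-feasible assignment to {D-α, D-γ} ships for at least 86.
Compare {D-α, D-β, D-γ}: its best feasible assignment gives total 249.
Compare {D-α, D-γ, D-δ}: its best feasible assignment gives total 269.
Every other set of open sites that can feasibly serve all demand totals ≥ 249 even under its best assignment. Minimum: 207.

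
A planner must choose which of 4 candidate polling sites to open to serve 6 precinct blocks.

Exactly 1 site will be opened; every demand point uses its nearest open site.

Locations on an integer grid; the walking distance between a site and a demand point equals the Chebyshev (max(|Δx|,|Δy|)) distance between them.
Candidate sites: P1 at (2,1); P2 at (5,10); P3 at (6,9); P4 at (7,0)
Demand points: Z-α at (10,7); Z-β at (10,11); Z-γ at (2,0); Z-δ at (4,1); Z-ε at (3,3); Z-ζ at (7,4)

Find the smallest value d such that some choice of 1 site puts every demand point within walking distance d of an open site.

Open {P3}.
  Farthest demand point is Z-γ at walking distance 9 (to P3); all others are ≤ 9.
With {P1} the worst case is 10.
With {P2} the worst case is 10.
No size-1 selection achieves below 9.

9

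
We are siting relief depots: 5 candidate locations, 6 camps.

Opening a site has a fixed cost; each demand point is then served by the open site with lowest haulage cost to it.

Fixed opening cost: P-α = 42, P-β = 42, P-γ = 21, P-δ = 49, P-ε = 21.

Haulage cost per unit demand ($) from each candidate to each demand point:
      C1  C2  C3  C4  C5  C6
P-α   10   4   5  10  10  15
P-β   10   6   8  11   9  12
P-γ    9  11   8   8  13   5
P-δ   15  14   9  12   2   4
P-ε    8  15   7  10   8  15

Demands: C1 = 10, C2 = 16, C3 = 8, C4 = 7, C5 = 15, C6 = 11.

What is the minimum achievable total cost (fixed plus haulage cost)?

Open {P-α, P-γ, P-δ}: assign each demand point to its cheapest open site.
  C1→P-γ 10×9=90, C2→P-α 16×4=64, C3→P-α 8×5=40, C4→P-γ 7×8=56, C5→P-δ 15×2=30, C6→P-δ 11×4=44
  haulage cost 324, fixed 112 → total 436.
Compare {P-α, P-δ}: haulage cost 348 + fixed 91 = 439.
Compare {P-α, P-δ, P-ε}: haulage cost 328 + fixed 112 = 440.
Compare {P-α, P-γ, P-δ, P-ε}: haulage cost 314 + fixed 133 = 447.
All other subsets cost ≥ 439. Minimum total cost: 436.

436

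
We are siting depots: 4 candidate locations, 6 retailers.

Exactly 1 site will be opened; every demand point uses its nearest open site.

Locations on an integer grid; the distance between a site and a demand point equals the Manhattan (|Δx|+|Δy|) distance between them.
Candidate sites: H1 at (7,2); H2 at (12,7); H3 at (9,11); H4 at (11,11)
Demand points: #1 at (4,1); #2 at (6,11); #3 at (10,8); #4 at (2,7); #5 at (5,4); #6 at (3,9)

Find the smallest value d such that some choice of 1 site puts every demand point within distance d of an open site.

Open {H1}.
  Farthest demand point is #6 at distance 11 (to H1); all others are ≤ 11.
With {H2} the worst case is 14.
With {H3} the worst case is 15.
No size-1 selection achieves below 11.

11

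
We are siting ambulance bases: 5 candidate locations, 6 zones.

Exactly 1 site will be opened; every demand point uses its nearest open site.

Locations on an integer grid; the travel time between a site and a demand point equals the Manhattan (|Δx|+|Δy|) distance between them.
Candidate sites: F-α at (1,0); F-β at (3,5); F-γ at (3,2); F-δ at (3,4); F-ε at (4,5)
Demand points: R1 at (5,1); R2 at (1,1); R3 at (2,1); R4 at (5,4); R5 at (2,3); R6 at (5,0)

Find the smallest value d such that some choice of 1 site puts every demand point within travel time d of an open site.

Open {F-γ}.
  Farthest demand point is R4 at travel time 4 (to F-γ); all others are ≤ 4.
With {F-δ} the worst case is 6.
With {F-β} the worst case is 7.
No size-1 selection achieves below 4.

4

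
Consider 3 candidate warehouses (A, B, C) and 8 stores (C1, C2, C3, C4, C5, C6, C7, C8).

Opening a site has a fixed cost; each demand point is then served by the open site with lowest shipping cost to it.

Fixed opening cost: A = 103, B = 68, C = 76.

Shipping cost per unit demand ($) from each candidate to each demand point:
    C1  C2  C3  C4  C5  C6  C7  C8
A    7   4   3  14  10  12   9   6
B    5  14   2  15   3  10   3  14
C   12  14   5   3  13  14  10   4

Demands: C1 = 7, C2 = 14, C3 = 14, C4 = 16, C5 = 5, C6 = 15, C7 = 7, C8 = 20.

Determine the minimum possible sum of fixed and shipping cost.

Open {A, B, C}: assign each demand point to its cheapest open site.
  C1→B 7×5=35, C2→A 14×4=56, C3→B 14×2=28, C4→C 16×3=48, C5→B 5×3=15, C6→B 15×10=150, C7→B 7×3=21, C8→C 20×4=80
  shipping cost 433, fixed 247 → total 680.
Compare {B, C}: shipping cost 573 + fixed 144 = 717.
Compare {A, C}: shipping cost 568 + fixed 179 = 747.
Compare {A, B}: shipping cost 649 + fixed 171 = 820.
All other subsets cost ≥ 717. Minimum total cost: 680.

680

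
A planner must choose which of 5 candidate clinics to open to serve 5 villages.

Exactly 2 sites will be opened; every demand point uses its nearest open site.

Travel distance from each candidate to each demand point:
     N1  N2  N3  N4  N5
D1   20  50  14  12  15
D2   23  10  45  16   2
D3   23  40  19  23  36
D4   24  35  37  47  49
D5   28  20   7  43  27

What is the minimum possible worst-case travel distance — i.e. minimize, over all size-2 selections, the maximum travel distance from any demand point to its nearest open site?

20

Open {D1, D2}.
  Farthest demand point is N1 at travel distance 20 (to D1); all others are ≤ 20.
With {D1, D5} the worst case is 20.
With {D2, D3} the worst case is 23.
No size-2 selection achieves below 20.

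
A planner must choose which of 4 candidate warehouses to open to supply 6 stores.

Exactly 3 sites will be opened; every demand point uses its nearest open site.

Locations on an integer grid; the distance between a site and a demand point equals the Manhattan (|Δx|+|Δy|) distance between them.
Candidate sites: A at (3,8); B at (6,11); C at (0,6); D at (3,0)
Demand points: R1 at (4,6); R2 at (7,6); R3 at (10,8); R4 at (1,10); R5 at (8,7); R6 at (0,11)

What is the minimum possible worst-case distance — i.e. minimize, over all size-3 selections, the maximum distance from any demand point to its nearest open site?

Open {A, B, C}.
  Farthest demand point is R3 at distance 7 (to A); all others are ≤ 7.
With {A, B, D} the worst case is 7.
With {A, C, D} the worst case is 7.
No size-3 selection achieves below 7.

7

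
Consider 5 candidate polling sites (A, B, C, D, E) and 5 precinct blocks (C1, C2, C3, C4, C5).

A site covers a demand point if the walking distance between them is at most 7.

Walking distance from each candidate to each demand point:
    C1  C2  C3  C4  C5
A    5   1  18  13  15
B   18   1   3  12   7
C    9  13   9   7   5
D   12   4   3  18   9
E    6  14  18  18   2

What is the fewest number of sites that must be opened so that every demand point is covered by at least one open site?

3

Coverage sets (demand points within 7 of each site):
  A: {C1, C2}
  B: {C2, C3, C5}
  C: {C4, C5}
  D: {C2, C3}
  E: {C1, C5}
No 2 sites suffice: every size-2 union leaves at least one demand point uncovered.
But {A, B, C} covers everything, so the minimum is 3.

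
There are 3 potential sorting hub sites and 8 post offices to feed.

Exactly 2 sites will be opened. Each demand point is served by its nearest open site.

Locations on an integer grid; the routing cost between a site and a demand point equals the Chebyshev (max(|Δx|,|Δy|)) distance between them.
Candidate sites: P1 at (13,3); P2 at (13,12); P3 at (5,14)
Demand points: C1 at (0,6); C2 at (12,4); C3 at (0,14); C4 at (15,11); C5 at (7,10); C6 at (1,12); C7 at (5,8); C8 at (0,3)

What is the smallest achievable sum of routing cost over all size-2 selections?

47

Open {P1, P3}.
  C1→P3 8, C2→P1 1, C3→P3 5, C4→P1 8, C5→P3 4, C6→P3 4, C7→P3 6, C8→P3 11  ⇒ total 47.
Compare {P2, P3}: total 48.
Compare {P1, P2}: total 68.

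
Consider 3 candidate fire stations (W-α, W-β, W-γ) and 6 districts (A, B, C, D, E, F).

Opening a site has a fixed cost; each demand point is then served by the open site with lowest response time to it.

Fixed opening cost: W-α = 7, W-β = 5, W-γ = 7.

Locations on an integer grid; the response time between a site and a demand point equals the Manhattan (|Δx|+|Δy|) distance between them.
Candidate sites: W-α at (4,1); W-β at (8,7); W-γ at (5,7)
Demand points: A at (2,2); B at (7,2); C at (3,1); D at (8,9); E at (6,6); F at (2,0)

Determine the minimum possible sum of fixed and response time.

Open {W-α, W-β}: assign each demand point to its cheapest open site.
  A→W-α 3, B→W-α 4, C→W-α 1, D→W-β 2, E→W-β 3, F→W-α 3
  response time 16, fixed 12 → total 28.
Compare {W-α, W-γ}: response time 18 + fixed 14 = 32.
Compare {W-α, W-β, W-γ}: response time 15 + fixed 19 = 34.
Compare {W-α}: response time 30 + fixed 7 = 37.
All other subsets cost ≥ 32. Minimum total cost: 28.

28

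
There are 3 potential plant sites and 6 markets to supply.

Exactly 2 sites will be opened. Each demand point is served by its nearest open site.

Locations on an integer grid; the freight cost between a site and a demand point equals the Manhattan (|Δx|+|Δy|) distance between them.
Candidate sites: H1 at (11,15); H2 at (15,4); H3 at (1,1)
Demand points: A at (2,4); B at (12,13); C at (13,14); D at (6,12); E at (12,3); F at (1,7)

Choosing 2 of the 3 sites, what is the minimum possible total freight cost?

37

Open {H1, H3}.
  A→H3 4, B→H1 3, C→H1 3, D→H1 8, E→H1 13, F→H3 6  ⇒ total 37.
Compare {H1, H2}: total 48.
Compare {H2, H3}: total 54.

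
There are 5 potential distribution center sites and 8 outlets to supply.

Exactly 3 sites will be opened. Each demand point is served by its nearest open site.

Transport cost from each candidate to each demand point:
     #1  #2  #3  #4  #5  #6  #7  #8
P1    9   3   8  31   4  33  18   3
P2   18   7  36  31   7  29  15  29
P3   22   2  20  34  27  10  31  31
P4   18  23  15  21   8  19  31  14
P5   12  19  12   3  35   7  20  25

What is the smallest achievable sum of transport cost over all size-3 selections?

Open {P1, P2, P5}.
  #1→P1 9, #2→P1 3, #3→P1 8, #4→P5 3, #5→P1 4, #6→P5 7, #7→P2 15, #8→P1 3  ⇒ total 52.
Compare {P1, P3, P5}: total 54.
Compare {P1, P4, P5}: total 55.
No size-3 selection does better; minimum is 52.

52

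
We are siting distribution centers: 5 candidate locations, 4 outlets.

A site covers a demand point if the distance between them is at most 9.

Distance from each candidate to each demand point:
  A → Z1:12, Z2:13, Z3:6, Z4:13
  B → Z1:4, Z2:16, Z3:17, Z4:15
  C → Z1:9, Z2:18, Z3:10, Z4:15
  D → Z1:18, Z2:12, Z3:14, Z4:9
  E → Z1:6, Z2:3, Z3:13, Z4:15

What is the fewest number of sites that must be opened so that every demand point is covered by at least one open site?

3

Coverage sets (demand points within 9 of each site):
  A: {Z3}
  B: {Z1}
  C: {Z1}
  D: {Z4}
  E: {Z1, Z2}
No 2 sites suffice: every size-2 union leaves at least one demand point uncovered.
But {A, D, E} covers everything, so the minimum is 3.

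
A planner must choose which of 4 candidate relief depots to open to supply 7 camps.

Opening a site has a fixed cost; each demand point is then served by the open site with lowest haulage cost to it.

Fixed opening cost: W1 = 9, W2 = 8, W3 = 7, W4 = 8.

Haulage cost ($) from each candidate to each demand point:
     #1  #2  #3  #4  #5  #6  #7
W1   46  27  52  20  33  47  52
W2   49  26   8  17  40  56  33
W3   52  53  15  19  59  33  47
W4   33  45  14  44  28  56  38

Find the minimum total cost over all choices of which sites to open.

Open {W2, W3, W4}: assign each demand point to its cheapest open site.
  #1→W4 33, #2→W2 26, #3→W2 8, #4→W2 17, #5→W4 28, #6→W3 33, #7→W2 33
  haulage cost 178, fixed 23 → total 201.
Compare {W1, W2, W3, W4}: haulage cost 178 + fixed 32 = 210.
Compare {W1, W3, W4}: haulage cost 192 + fixed 24 = 216.
Compare {W2, W4}: haulage cost 201 + fixed 16 = 217.
All other subsets cost ≥ 210. Minimum total cost: 201.

201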